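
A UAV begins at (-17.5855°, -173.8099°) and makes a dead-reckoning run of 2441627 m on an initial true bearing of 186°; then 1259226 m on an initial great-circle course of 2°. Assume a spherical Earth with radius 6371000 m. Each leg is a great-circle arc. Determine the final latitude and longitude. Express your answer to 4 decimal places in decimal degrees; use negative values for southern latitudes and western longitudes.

Apply the spherical direct solution leg by leg, carrying full precision between legs.
Leg 1: from (-17.5855°, -173.8099°), δ = 2441627/6371000 = 0.383241 rad, θ = 186° → φ = -39.3986°, λ = -176.7092°.
Leg 2: from (-39.3986°, -176.7092°), δ = 1259226/6371000 = 0.197650 rad, θ = 2° → φ = -28.0802°, λ = -176.2642°.

latitude -28.0802°, longitude -176.2642°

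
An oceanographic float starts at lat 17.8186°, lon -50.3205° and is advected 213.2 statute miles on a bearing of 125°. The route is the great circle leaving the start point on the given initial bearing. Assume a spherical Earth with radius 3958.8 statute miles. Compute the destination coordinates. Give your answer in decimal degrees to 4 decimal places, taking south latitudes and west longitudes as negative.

Angular distance δ = d/R = 213.2 / 3958.8 = 0.053855 rad.
Converting: φ₁ = 0.310993 rad, θ = 2.181662 rad.
Applying the spherical law of cosines for sides, sin φ₂ = sin φ₁ cos δ + cos φ₁ sin δ cos θ = 0.276167, so φ₂ = 16.0316°.
Δλ = atan2( sin θ sin δ cos φ₁ , cos δ − sin φ₁ sin φ₂ ) = atan2(0.041979, 0.914042) = 0.045894 rad = 2.6295°.
λ₂ = λ₁ + Δλ = -47.6910°.

latitude 16.0316°, longitude -47.6910°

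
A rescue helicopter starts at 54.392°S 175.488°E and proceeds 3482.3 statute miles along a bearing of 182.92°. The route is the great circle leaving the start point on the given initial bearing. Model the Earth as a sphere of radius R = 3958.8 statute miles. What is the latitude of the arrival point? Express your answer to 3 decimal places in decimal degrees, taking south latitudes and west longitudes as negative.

Central angle δ = d/R = 0.879635 rad.
With φ₁ = -54.392° = -0.949319 rad and θ = 182.92° = 3.192556 rad:
Applying the spherical law of cosines for sides, sin φ₂ = sin φ₁ cos δ + cos φ₁ sin δ cos θ = -0.966279, so φ₂ = -75.078°.
For the longitude increment, Δλ = atan2( sin θ sin δ cos φ₁, cos δ − sin φ₁ sin φ₂ ) = atan2(-0.022853, -0.148172) = -171.232°.
Hence λ₂ = 175.488° + -171.232° = 4.256°.

latitude -75.078°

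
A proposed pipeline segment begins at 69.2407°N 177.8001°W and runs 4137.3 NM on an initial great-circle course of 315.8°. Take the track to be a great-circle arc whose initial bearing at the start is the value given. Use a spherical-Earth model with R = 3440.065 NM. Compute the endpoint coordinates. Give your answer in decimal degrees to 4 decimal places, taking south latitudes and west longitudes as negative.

latitude 35.0000°, longitude 54.7669°

Angular distance δ = d/R = 4137.3 / 3440.065 = 1.202681 rad.
With φ₁ = 69.2407° = 1.208478 rad and θ = 315.8° = 5.511750 rad:
Applying the spherical law of cosines for sides, sin φ₂ = sin φ₁ cos δ + cos φ₁ sin δ cos θ = 0.573576, so φ₂ = 35.0000°.
For the longitude increment, Δλ = atan2( sin θ sin δ cos φ₁, cos δ − sin φ₁ sin φ₂ ) = atan2(-0.230551, -0.176480) = -127.4330°.
λ₂ = -177.8001° + -127.4330° = -305.2331°, normalized to (−180°, 180°] → 54.7669°.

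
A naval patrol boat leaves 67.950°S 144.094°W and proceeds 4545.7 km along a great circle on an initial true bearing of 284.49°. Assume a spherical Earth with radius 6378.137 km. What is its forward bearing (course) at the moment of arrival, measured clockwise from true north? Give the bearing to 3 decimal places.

final bearing 331.773°

δ = 4545.7/6378.137 = 0.712700 rad (40.8347°).
Converting: φ₁ = -1.185951 rad, θ = 4.965287 rad.
Destination latitude: φ₂ = arcsin( sin φ₁ cos δ + cos φ₁ sin δ cos θ ) = arcsin(-0.639838) = -39.780°.
For the longitude increment, Δλ = atan2( sin θ sin δ cos φ₁, cos δ − sin φ₁ sin φ₂ ) = atan2(-0.237668, 0.163561) = -55.465°.
λ₂ = -144.094° + -55.465° = -199.559°, normalized to (−180°, 180°] → 160.441°.
The forward bearing on arrival equals the back-azimuth from the destination plus 180°.
Back-azimuth from P₂ (-39.780°, 160.441°) to P₁ (-67.950°, -144.094°), with Δλ' = λ₁ − λ₂ = -304.535°: atan2( sin Δλ' cos φ₁ , cos φ₂ sin φ₁ − sin φ₂ cos φ₁ cos Δλ' ) = 151.773°.
Final bearing = (151.773° + 180°) mod 360° = 331.773°.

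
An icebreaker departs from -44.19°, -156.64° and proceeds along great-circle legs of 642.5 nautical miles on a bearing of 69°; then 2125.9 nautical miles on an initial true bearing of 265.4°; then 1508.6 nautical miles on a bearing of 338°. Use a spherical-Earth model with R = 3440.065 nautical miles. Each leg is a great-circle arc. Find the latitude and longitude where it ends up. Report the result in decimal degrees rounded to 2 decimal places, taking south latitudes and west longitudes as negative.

Apply the spherical direct solution leg by leg, carrying full precision between legs.
Leg 1: from (-44.19°, -156.64°), δ = 642.5/3440.065 = 0.186770 rad, θ = 69° → φ = -39.58°, λ = -143.64°.
Leg 2: from (-39.58°, -143.64°), δ = 2125.9/3440.065 = 0.617983 rad, θ = 265.4° → φ = -33.72°, λ = 172.38°.
Leg 3: from (-33.72°, 172.38°), δ = 1508.6/3440.065 = 0.438538 rad, θ = 338° → φ = -10.09°, λ = 163.09°.

latitude -10.09°, longitude 163.09°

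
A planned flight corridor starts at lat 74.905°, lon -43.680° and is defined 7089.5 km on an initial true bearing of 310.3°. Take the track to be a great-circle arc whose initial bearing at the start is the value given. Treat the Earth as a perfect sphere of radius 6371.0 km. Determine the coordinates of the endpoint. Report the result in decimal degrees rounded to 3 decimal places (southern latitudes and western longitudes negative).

latitude 35.309°, longitude -166.723°

The arc subtends δ = 7089.5/6371 = 1.112777 rad at the centre.
Start latitude φ₁ = 1.307339 rad; initial bearing θ = 5.415757 rad.
sin φ₂ = sin φ₁ cos δ + cos φ₁ sin δ cos θ = (0.965495)(0.442173) + (0.260420)(0.896930)(0.646790) = 0.577992
φ₂ = asin(0.577992) = 0.616266 rad = 35.309°.
Then Δλ = atan2(-0.178143, -0.115876) = -2.147499 rad, from sin θ sin δ cos φ₁ over cos δ − sin φ₁ sin φ₂.
λ₂ = -43.680° + -123.043° = -166.723°.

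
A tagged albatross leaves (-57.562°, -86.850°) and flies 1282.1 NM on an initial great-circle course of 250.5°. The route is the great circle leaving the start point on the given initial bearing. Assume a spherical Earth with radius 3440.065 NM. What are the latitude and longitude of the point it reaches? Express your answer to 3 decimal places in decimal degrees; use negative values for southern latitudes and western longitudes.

The arc subtends δ = 1282.1/3440.065 = 0.372696 rad at the centre.
Converting: φ₁ = -1.004646 rad, θ = 4.372050 rad.
Applying the spherical law of cosines for sides, sin φ₂ = sin φ₁ cos δ + cos φ₁ sin δ cos θ = -0.851230, so φ₂ = -58.346°.
For the longitude increment, Δλ = atan2( sin θ sin δ cos φ₁, cos δ − sin φ₁ sin φ₂ ) = atan2(-0.184111, 0.212935) = -40.848°.
Hence λ₂ = -86.850° + -40.848° = -127.698°.

latitude -58.346°, longitude -127.698°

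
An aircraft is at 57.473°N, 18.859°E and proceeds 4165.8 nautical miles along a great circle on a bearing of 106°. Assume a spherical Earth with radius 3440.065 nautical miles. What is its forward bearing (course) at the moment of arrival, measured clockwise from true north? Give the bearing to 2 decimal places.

The arc subtends δ = 4165.8/3440.065 = 1.210965 rad at the centre.
Converting: φ₁ = 1.003093 rad, θ = 1.850049 rad.
Destination latitude: φ₂ = arcsin( sin φ₁ cos δ + cos φ₁ sin δ cos θ ) = arcsin(0.158165) = 9.100°.
Δλ = atan2( sin θ sin δ cos φ₁ , cos δ − sin φ₁ sin φ₂ ) = atan2(0.483765, 0.218761) = 1.146110 rad = 65.667°.
Hence λ₂ = 18.859° + 65.667° = 84.526°.
The forward bearing on arrival equals the back-azimuth from the destination plus 180°.
Back-azimuth from P₂ (9.10°, 84.53°) to P₁ (57.47°, 18.86°), with Δλ' = λ₁ − λ₂ = -65.67°: atan2( sin Δλ' cos φ₁ , cos φ₂ sin φ₁ − sin φ₂ cos φ₁ cos Δλ' ) = 328.44°.
Final bearing = (328.44° + 180°) mod 360° = 148.44°.

final bearing 148.44°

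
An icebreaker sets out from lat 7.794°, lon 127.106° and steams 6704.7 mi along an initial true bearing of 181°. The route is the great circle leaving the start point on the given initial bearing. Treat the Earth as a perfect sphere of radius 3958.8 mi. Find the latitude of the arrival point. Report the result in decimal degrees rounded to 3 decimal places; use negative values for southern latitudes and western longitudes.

δ = 6704.7/3958.8 = 1.693619 rad (97.0372°).
Converting: φ₁ = 0.136031 rad, θ = 3.159046 rad.
Applying the spherical law of cosines for sides, sin φ₂ = sin φ₁ cos δ + cos φ₁ sin δ cos θ = -0.999763, so φ₂ = -88.753°.
Δλ = atan2( sin θ sin δ cos φ₁ , cos δ − sin φ₁ sin φ₂ ) = atan2(-0.017161, 0.013065) = -0.920077 rad = -52.717°.
Hence λ₂ = 127.106° + -52.717° = 74.389°.

latitude -88.753°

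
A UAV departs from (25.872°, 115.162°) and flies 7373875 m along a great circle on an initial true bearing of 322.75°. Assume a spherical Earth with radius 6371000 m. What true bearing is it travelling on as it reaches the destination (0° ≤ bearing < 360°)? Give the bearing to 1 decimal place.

final bearing 258.4°

Central angle δ = d/R = 1.157412 rad.
With φ₁ = 25.872° = 0.451552 rad and θ = 322.75° = 5.633050 rad:
Applying the spherical law of cosines for sides, sin φ₂ = sin φ₁ cos δ + cos φ₁ sin δ cos θ = 0.831181, so φ₂ = 56.220°.
Then Δλ = atan2(-0.498750, 0.039014) = -1.492731 rad, from sin θ sin δ cos φ₁ over cos δ − sin φ₁ sin φ₂.
λ₂ = λ₁ + Δλ = 29.635°.
The forward bearing on arrival equals the back-azimuth from the destination plus 180°.
Back-azimuth from P₂ (56.2°, 29.6°) to P₁ (25.9°, 115.2°), with Δλ' = λ₁ − λ₂ = 85.5°: atan2( sin Δλ' cos φ₁ , cos φ₂ sin φ₁ − sin φ₂ cos φ₁ cos Δλ' ) = 78.4°.
Final bearing = (78.4° + 180°) mod 360° = 258.4°.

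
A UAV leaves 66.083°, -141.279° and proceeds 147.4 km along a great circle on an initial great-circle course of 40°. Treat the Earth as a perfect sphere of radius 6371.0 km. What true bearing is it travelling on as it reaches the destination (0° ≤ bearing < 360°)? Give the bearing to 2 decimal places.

δ = 147.4/6371 = 0.023136 rad (1.3256°).
Start latitude φ₁ = 1.153366 rad; initial bearing θ = 0.698132 rad.
sin φ₂ = sin φ₁ cos δ + cos φ₁ sin δ cos θ = (0.914134)(0.999732) + (0.405413)(0.023134)(0.766044) = 0.921074
φ₂ = asin(0.921074) = 1.170829 rad = 67.084°.
Δλ = atan2( sin θ sin δ cos φ₁ , cos δ − sin φ₁ sin φ₂ ) = atan2(0.006029, 0.157748) = 0.038198 rad = 2.189°.
λ₂ = -141.279° + 2.189° = -139.090°.
The forward bearing on arrival equals the back-azimuth from the destination plus 180°.
Back-azimuth from P₂ (67.08°, -139.09°) to P₁ (66.08°, -141.28°), with Δλ' = λ₁ − λ₂ = -2.19°: atan2( sin Δλ' cos φ₁ , cos φ₂ sin φ₁ − sin φ₂ cos φ₁ cos Δλ' ) = 222.01°.
Final bearing = (222.01° + 180°) mod 360° = 42.01°.

final bearing 42.01°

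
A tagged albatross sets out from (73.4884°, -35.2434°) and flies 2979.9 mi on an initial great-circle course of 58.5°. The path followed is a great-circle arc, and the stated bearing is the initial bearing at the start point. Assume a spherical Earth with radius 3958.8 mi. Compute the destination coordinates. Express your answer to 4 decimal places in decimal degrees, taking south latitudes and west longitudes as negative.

The arc subtends δ = 2979.9/3958.8 = 0.752728 rad at the centre.
Start latitude φ₁ = 1.282615 rad; initial bearing θ = 1.021018 rad.
sin φ₂ = sin φ₁ cos δ + cos φ₁ sin δ cos θ = (0.958762)(0.729827) + (0.284209)(0.683632)(0.522499) = 0.801249
φ₂ = asin(0.801249) = 0.929380 rad = 53.2495°.
Δλ = atan2( sin θ sin δ cos φ₁ , cos δ − sin φ₁ sin φ₂ ) = atan2(0.165664, -0.038381) = 1.798458 rad = 103.0440°.
λ₂ = λ₁ + Δλ = 67.8006°.

latitude 53.2495°, longitude 67.8006°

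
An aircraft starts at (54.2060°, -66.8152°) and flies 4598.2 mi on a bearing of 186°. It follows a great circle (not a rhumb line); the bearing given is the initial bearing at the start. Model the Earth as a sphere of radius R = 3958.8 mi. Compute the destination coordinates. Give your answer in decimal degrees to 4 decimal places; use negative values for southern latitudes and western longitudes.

latitude -12.1715°, longitude -72.4450°

Angular distance δ = d/R = 4598.2 / 3958.8 = 1.161514 rad.
Start latitude φ₁ = 0.946073 rad; initial bearing θ = 3.246312 rad.
sin φ₂ = sin φ₁ cos δ + cos φ₁ sin δ cos θ = (0.811125)(0.397951) + (0.584873)(0.917406)(-0.994522) = -0.210838
φ₂ = asin(-0.210838) = -0.212432 rad = -12.1715°.
Δλ = atan2( sin θ sin δ cos φ₁ , cos δ − sin φ₁ sin φ₂ ) = atan2(-0.056086, 0.568968) = -0.098258 rad = -5.6298°.
λ₂ = λ₁ + Δλ = -72.4450°.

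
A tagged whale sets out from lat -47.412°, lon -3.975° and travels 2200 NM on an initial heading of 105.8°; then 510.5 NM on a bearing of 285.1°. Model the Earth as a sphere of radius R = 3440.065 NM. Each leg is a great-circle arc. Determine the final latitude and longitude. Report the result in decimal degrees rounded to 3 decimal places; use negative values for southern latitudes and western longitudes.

latitude -41.723°, longitude 38.601°

Apply the spherical direct solution leg by leg, carrying full precision between legs.
Leg 1: from (-47.412°, -3.975°), δ = 2200/3440.065 = 0.639523 rad, θ = 105.8° → φ = -44.484°, λ = 49.627°.
Leg 2: from (-44.484°, 49.627°), δ = 510.5/3440.065 = 0.148398 rad, θ = 285.1° → φ = -41.723°, λ = 38.601°.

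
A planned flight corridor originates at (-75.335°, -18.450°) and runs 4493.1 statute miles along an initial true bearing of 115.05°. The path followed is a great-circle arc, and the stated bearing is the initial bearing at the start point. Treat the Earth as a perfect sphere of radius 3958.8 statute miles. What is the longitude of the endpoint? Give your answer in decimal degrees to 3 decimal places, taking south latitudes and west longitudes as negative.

longitude 89.399°

Angular distance δ = d/R = 4493.1 / 3958.8 = 1.134965 rad.
Start latitude φ₁ = -1.314844 rad; initial bearing θ = 2.008001 rad.
Destination latitude: φ₂ = arcsin( sin φ₁ cos δ + cos φ₁ sin δ cos θ ) = arcsin(-0.505584) = -30.370°.
Then Δλ = atan2(0.207914, -0.066949) = 1.882316 rad, from sin θ sin δ cos φ₁ over cos δ − sin φ₁ sin φ₂.
λ₂ = λ₁ + Δλ = 89.399°.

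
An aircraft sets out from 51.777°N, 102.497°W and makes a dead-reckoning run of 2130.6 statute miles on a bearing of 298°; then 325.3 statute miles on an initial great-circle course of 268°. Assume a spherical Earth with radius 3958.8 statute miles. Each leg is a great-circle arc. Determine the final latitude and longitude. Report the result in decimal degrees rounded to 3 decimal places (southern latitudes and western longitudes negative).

Apply the spherical direct solution leg by leg, carrying full precision between legs.
Leg 1: from (51.777°, -102.497°), δ = 2130.6/3958.8 = 0.538193 rad, θ = 298° → φ = 55.431°, λ = -155.404°.
Leg 2: from (55.431°, -155.404°), δ = 325.3/3958.8 = 0.082171 rad, θ = 268° → φ = 54.989°, λ = -163.624°.

latitude 54.989°, longitude -163.624°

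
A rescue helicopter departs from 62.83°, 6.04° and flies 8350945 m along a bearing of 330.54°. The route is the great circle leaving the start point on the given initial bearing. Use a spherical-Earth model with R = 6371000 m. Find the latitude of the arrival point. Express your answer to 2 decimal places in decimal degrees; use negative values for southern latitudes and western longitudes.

latitude 37.80°

The arc subtends δ = 8350945/6371000 = 1.310775 rad at the centre.
Start latitude φ₁ = 1.096590 rad; initial bearing θ = 5.769011 rad.
Destination latitude: φ₂ = arcsin( sin φ₁ cos δ + cos φ₁ sin δ cos θ ) = arcsin(0.612956) = 37.80°.
Then Δλ = atan2(-0.217030, -0.288218) = -2.496171 rad, from sin θ sin δ cos φ₁ over cos δ − sin φ₁ sin φ₂.
λ₂ = λ₁ + Δλ = -136.98°.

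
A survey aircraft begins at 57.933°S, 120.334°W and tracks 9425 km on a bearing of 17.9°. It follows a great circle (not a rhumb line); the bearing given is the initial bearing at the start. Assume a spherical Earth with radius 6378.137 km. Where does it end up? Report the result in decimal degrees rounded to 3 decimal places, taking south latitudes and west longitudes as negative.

latitude 25.103°, longitude -100.582°

Angular distance δ = d/R = 9425 / 6378.137 = 1.477704 rad.
Start latitude φ₁ = -1.011122 rad; initial bearing θ = 0.312414 rad.
Applying the spherical law of cosines for sides, sin φ₂ = sin φ₁ cos δ + cos φ₁ sin δ cos θ = 0.424249, so φ₂ = 25.103°.
Then Δλ = atan2(0.162472, 0.452478) = 0.344734 rad, from sin θ sin δ cos φ₁ over cos δ − sin φ₁ sin φ₂.
λ₂ = λ₁ + Δλ = -100.582°.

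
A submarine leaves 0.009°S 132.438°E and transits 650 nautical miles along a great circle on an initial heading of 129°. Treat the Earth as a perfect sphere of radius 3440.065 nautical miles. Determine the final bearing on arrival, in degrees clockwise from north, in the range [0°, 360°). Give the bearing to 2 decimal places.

final bearing 128.50°

Central angle δ = d/R = 0.188950 rad.
Start latitude φ₁ = -0.000157 rad; initial bearing θ = 2.251475 rad.
Destination latitude: φ₂ = arcsin( sin φ₁ cos δ + cos φ₁ sin δ cos θ ) = arcsin(-0.118358) = -6.797°.
Δλ = atan2( sin θ sin δ cos φ₁ , cos δ − sin φ₁ sin φ₂ ) = atan2(0.145969, 0.982183) = 0.147537 rad = 8.453°.
λ₂ = 132.438° + 8.453° = 140.891°.
The forward bearing on arrival equals the back-azimuth from the destination plus 180°.
Back-azimuth from P₂ (-6.80°, 140.89°) to P₁ (-0.01°, 132.44°), with Δλ' = λ₁ − λ₂ = -8.45°: atan2( sin Δλ' cos φ₁ , cos φ₂ sin φ₁ − sin φ₂ cos φ₁ cos Δλ' ) = 308.50°.
Final bearing = (308.50° + 180°) mod 360° = 128.50°.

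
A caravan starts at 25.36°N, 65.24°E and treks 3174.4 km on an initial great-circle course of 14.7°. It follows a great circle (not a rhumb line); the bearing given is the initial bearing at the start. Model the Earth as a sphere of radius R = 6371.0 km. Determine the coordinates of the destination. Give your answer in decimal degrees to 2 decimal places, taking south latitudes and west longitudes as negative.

latitude 52.56°, longitude 76.75°

The arc subtends δ = 3174.4/6371 = 0.498258 rad at the centre.
Start latitude φ₁ = 0.442615 rad; initial bearing θ = 0.256563 rad.
Applying the spherical law of cosines for sides, sin φ₂ = sin φ₁ cos δ + cos φ₁ sin δ cos θ = 0.793938, so φ₂ = 52.56°.
Δλ = atan2( sin θ sin δ cos φ₁ , cos δ − sin φ₁ sin φ₂ ) = atan2(0.109584, 0.538370) = 0.200804 rad = 11.51°.
λ₂ = λ₁ + Δλ = 76.75°.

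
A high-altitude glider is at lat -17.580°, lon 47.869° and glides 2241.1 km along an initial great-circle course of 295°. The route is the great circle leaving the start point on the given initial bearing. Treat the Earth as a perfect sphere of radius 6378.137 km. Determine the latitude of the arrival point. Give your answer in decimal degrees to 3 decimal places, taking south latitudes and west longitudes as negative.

The arc subtends δ = 2241.1/6378.137 = 0.351372 rad at the centre.
With φ₁ = -17.580° = -0.306829 rad and θ = 295° = 5.148721 rad:
sin φ₂ = sin φ₁ cos δ + cos φ₁ sin δ cos θ = (-0.302037)(0.938901) + (0.953296)(0.344186)(0.422618) = -0.144917
φ₂ = asin(-0.144917) = -0.145429 rad = -8.332°.
Δλ = atan2( sin θ sin δ cos φ₁ , cos δ − sin φ₁ sin φ₂ ) = atan2(-0.297370, 0.895131) = -0.320738 rad = -18.377°.
λ₂ = λ₁ + Δλ = 29.492°.

latitude -8.332°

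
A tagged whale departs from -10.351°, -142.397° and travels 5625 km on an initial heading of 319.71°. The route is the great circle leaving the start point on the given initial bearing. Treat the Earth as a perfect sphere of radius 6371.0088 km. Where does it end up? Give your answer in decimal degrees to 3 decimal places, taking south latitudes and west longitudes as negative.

The arc subtends δ = 5625/6371.0088 = 0.882906 rad at the centre.
Converting: φ₁ = -0.180659 rad, θ = 5.579992 rad.
Destination latitude: φ₂ = arcsin( sin φ₁ cos δ + cos φ₁ sin δ cos θ ) = arcsin(0.465645) = 27.752°.
Δλ = atan2( sin θ sin δ cos φ₁ , cos δ − sin φ₁ sin φ₂ ) = atan2(-0.491468, 0.718575) = -0.599871 rad = -34.370°.
λ₂ = -142.397° + -34.370° = -176.767°.

latitude 27.752°, longitude -176.767°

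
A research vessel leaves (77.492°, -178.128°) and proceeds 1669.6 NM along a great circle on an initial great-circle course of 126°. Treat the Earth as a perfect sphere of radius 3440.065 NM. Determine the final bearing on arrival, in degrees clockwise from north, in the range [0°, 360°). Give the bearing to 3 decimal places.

The arc subtends δ = 1669.6/3440.065 = 0.485340 rad at the centre.
Converting: φ₁ = 1.352491 rad, θ = 2.199115 rad.
sin φ₂ = sin φ₁ cos δ + cos φ₁ sin δ cos θ = (0.976266)(0.884517) + (0.216576)(0.466509)(-0.587785) = 0.804137
φ₂ = asin(0.804137) = 0.934222 rad = 53.527°.
Then Δλ = atan2(0.081739, 0.099466) = 0.687881 rad, from sin θ sin δ cos φ₁ over cos δ − sin φ₁ sin φ₂.
λ₂ = λ₁ + Δλ = -138.715°.
The forward bearing on arrival equals the back-azimuth from the destination plus 180°.
Back-azimuth from P₂ (53.527°, -138.715°) to P₁ (77.492°, -178.128°), with Δλ' = λ₁ − λ₂ = -39.413°: atan2( sin Δλ' cos φ₁ , cos φ₂ sin φ₁ − sin φ₂ cos φ₁ cos Δλ' ) = 342.857°.
Final bearing = (342.857° + 180°) mod 360° = 162.857°.

final bearing 162.857°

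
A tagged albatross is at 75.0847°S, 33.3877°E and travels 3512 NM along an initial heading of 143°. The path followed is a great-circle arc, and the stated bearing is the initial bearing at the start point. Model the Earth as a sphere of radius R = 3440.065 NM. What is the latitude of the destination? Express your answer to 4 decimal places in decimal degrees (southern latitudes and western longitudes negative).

latitude -42.8624°

Angular distance δ = d/R = 3512 / 3440.065 = 1.020911 rad.
Start latitude φ₁ = -1.310475 rad; initial bearing θ = 2.495821 rad.
Applying the spherical law of cosines for sides, sin φ₂ = sin φ₁ cos δ + cos φ₁ sin δ cos θ = -0.680241, so φ₂ = -42.8624°.
Δλ = atan2( sin θ sin δ cos φ₁ , cos δ − sin φ₁ sin φ₂ ) = atan2(0.132067, -0.134732) = 2.366184 rad = 135.5724°.
λ₂ = λ₁ + Δλ = 168.9601°.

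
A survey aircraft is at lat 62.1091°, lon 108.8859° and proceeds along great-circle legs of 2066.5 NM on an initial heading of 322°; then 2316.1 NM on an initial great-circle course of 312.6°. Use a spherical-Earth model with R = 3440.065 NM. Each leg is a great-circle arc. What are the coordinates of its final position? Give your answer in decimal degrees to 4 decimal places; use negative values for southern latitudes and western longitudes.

Apply the spherical direct solution leg by leg, carrying full precision between legs.
Leg 1: from (62.1091°, 108.8859°), δ = 2066.5/3440.065 = 0.600715 rad, θ = 322° → φ = 69.6301°, λ = 17.6057°.
Leg 2: from (69.6301°, 17.6057°), δ = 2316.1/3440.065 = 0.673272 rad, θ = 312.6° → φ = 61.6193°, λ = -87.4596°.

latitude 61.6193°, longitude -87.4596°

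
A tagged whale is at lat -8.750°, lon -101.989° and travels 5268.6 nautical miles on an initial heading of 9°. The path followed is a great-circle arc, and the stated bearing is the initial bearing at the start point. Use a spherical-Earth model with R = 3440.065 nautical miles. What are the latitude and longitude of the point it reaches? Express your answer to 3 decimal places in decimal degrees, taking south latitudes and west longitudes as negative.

latitude 75.806°, longitude -62.385°

The arc subtends δ = 5268.6/3440.065 = 1.531541 rad at the centre.
Converting: φ₁ = -0.152716 rad, θ = 0.157080 rad.
Destination latitude: φ₂ = arcsin( sin φ₁ cos δ + cos φ₁ sin δ cos θ ) = arcsin(0.969471) = 75.806°.
Then Δλ = atan2(0.154495, 0.186725) = 0.691222 rad, from sin θ sin δ cos φ₁ over cos δ − sin φ₁ sin φ₂.
λ₂ = -101.989° + 39.604° = -62.385°.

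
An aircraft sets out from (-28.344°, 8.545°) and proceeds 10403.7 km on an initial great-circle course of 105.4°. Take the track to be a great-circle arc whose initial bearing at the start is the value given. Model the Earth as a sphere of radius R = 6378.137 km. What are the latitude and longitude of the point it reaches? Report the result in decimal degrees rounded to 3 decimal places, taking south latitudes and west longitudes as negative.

Angular distance δ = d/R = 10403.7 / 6378.137 = 1.631150 rad.
Start latitude φ₁ = -0.494696 rad; initial bearing θ = 1.839577 rad.
Applying the spherical law of cosines for sides, sin φ₂ = sin φ₁ cos δ + cos φ₁ sin δ cos θ = -0.204657, so φ₂ = -11.809°.
Then Δλ = atan2(0.846968, -0.157481) = 1.754632 rad, from sin θ sin δ cos φ₁ over cos δ − sin φ₁ sin φ₂.
λ₂ = λ₁ + Δλ = 109.078°.

latitude -11.809°, longitude 109.078°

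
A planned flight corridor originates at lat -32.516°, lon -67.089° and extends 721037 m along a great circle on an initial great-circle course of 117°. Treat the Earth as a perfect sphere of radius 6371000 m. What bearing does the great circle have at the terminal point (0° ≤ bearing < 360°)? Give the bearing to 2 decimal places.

final bearing 113.05°

δ = 721037/6371000 = 0.113175 rad (6.4844°).
Converting: φ₁ = -0.567511 rad, θ = 2.042035 rad.
Applying the spherical law of cosines for sides, sin φ₂ = sin φ₁ cos δ + cos φ₁ sin δ cos θ = -0.577330, so φ₂ = -35.263°.
Δλ = atan2( sin θ sin δ cos φ₁ , cos δ − sin φ₁ sin φ₂ ) = atan2(0.084851, 0.683268) = 0.123551 rad = 7.079°.
Hence λ₂ = -67.089° + 7.079° = -60.010°.
The forward bearing on arrival equals the back-azimuth from the destination plus 180°.
Back-azimuth from P₂ (-35.26°, -60.01°) to P₁ (-32.52°, -67.09°), with Δλ' = λ₁ − λ₂ = -7.08°: atan2( sin Δλ' cos φ₁ , cos φ₂ sin φ₁ − sin φ₂ cos φ₁ cos Δλ' ) = 293.05°.
Final bearing = (293.05° + 180°) mod 360° = 113.05°.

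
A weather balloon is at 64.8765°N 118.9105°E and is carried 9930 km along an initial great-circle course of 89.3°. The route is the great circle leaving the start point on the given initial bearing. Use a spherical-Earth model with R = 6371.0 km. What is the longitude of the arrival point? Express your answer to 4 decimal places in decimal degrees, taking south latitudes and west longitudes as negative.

δ = 9930/6371 = 1.558625 rad (89.3026°).
Converting: φ₁ = 1.132309 rad, θ = 1.558579 rad.
sin φ₂ = sin φ₁ cos δ + cos φ₁ sin δ cos θ = (0.905395)(0.012171) + (0.424571)(0.999926)(0.012217) = 0.016206
φ₂ = asin(0.016206) = 0.016207 rad = 0.9286°.
Δλ = atan2( sin θ sin δ cos φ₁ , cos δ − sin φ₁ sin φ₂ ) = atan2(0.424508, -0.002502) = 1.576690 rad = 90.3377°.
λ₂ = 118.9105° + 90.3377° = 209.2482°, normalized to (−180°, 180°] → -150.7518°.

longitude -150.7518°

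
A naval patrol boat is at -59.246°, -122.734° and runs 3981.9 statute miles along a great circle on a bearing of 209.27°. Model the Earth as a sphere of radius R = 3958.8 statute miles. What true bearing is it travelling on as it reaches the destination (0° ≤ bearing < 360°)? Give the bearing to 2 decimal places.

final bearing 332.83°

δ = 3981.9/3958.8 = 1.005835 rad (57.6301°).
Converting: φ₁ = -1.034038 rad, θ = 3.652451 rad.
sin φ₂ = sin φ₁ cos δ + cos φ₁ sin δ cos θ = (-0.859371)(0.535383) + (0.511353)(0.844609)(-0.872325) = -0.836844
φ₂ = asin(-0.836844) = -0.991493 rad = -56.808°.
Then Δλ = atan2(-0.211164, -0.183776) = -2.286959 rad, from sin θ sin δ cos φ₁ over cos δ − sin φ₁ sin φ₂.
λ₂ = -122.734° + -131.033° = -253.767°, normalized to (−180°, 180°] → 106.233°.
The forward bearing on arrival equals the back-azimuth from the destination plus 180°.
Back-azimuth from P₂ (-56.81°, 106.23°) to P₁ (-59.25°, -122.73°), with Δλ' = λ₁ − λ₂ = -228.97°: atan2( sin Δλ' cos φ₁ , cos φ₂ sin φ₁ − sin φ₂ cos φ₁ cos Δλ' ) = 152.83°.
Final bearing = (152.83° + 180°) mod 360° = 332.83°.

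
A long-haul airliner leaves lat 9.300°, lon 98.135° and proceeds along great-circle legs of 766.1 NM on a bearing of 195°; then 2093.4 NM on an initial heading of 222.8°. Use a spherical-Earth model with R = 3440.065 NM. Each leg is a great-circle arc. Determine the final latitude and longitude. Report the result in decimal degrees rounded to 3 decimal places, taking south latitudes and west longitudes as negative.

latitude -27.534°, longitude 68.875°

Apply the spherical direct solution leg by leg, carrying full precision between legs.
Leg 1: from (9.300°, 98.135°), δ = 766.1/3440.065 = 0.222699 rad, θ = 195° → φ = -3.034°, λ = 94.853°.
Leg 2: from (-3.034°, 94.853°), δ = 2093.4/3440.065 = 0.608535 rad, θ = 222.8° → φ = -27.534°, λ = 68.875°.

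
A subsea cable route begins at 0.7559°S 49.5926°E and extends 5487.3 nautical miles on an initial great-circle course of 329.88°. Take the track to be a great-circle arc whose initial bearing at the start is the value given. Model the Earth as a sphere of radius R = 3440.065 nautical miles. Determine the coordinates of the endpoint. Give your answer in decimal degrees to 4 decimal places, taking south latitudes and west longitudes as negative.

The arc subtends δ = 5487.3/3440.065 = 1.595115 rad at the centre.
Converting: φ₁ = -0.013193 rad, θ = 5.757492 rad.
sin φ₂ = sin φ₁ cos δ + cos φ₁ sin δ cos θ = (-0.013193)(-0.024316) + (0.999913)(0.999704)(0.864976) = 0.864966
φ₂ = asin(0.864966) = 1.045083 rad = 59.8788°.
For the longitude increment, Δλ = atan2( sin θ sin δ cos φ₁, cos δ − sin φ₁ sin φ₂ ) = atan2(-0.501621, -0.012905) = -91.4737°.
λ₂ = λ₁ + Δλ = -41.8811°.

latitude 59.8788°, longitude -41.8811°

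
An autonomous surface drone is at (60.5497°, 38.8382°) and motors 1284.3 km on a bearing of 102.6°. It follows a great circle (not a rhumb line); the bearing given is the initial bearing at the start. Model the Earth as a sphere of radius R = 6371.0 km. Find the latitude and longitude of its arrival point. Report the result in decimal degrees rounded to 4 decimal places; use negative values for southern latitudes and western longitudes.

latitude 56.2712°, longitude 59.4422°

δ = 1284.3/6371 = 0.201585 rad (11.5500°).
With φ₁ = 60.5497° = 1.056792 rad and θ = 102.6° = 1.790708 rad:
sin φ₂ = sin φ₁ cos δ + cos φ₁ sin δ cos θ = (0.870783)(0.979750) + (0.491668)(0.200223)(-0.218143) = 0.831675
φ₂ = asin(0.831675) = 0.982117 rad = 56.2712°.
Then Δλ = atan2(0.096072, 0.255543) = 0.359607 rad, from sin θ sin δ cos φ₁ over cos δ − sin φ₁ sin φ₂.
λ₂ = λ₁ + Δλ = 59.4422°.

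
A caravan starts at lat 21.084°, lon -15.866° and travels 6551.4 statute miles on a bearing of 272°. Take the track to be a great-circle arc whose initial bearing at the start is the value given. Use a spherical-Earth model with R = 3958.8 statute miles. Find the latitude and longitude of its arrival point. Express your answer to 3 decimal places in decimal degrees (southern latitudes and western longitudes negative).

latitude 0.128°, longitude -111.081°

The arc subtends δ = 6551.4/3958.8 = 1.654895 rad at the centre.
With φ₁ = 21.084° = 0.367985 rad and θ = 272° = 4.747296 rad:
Applying the spherical law of cosines for sides, sin φ₂ = sin φ₁ cos δ + cos φ₁ sin δ cos θ = 0.002230, so φ₂ = 0.128°.
Then Δλ = atan2(-0.929190, -0.084802) = -1.661809 rad, from sin θ sin δ cos φ₁ over cos δ − sin φ₁ sin φ₂.
λ₂ = λ₁ + Δλ = -111.081°.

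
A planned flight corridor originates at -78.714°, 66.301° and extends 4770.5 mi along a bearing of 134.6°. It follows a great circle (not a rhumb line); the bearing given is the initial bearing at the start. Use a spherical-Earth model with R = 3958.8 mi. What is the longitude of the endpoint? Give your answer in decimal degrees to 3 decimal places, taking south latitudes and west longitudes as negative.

longitude -162.944°

Angular distance δ = d/R = 4770.5 / 3958.8 = 1.205037 rad.
With φ₁ = -78.714° = -1.373818 rad and θ = 134.6° = 2.349213 rad:
sin φ₂ = sin φ₁ cos δ + cos φ₁ sin δ cos θ = (-0.980663)(0.357659) + (0.195707)(0.933852)(-0.702153) = -0.479069
φ₂ = asin(-0.479069) = -0.499593 rad = -28.625°.
For the longitude increment, Δλ = atan2( sin θ sin δ cos φ₁, cos δ − sin φ₁ sin φ₂ ) = atan2(0.130131, -0.112146) = 130.755°.
λ₂ = 66.301° + 130.755° = 197.056°, normalized to (−180°, 180°] → -162.944°.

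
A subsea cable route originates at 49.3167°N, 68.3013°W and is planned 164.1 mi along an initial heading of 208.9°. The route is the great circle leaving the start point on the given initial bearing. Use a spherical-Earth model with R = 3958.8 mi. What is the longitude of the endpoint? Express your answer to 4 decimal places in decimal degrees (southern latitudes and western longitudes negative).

Central angle δ = d/R = 0.041452 rad.
Start latitude φ₁ = 0.860739 rad; initial bearing θ = 3.645993 rad.
sin φ₂ = sin φ₁ cos δ + cos φ₁ sin δ cos θ = (0.758324)(0.999141) + (0.651877)(0.041440)(-0.875465) = 0.734023
φ₂ = asin(0.734023) = 0.824227 rad = 47.2247°.
For the longitude increment, Δλ = atan2( sin θ sin δ cos φ₁, cos δ − sin φ₁ sin φ₂ ) = atan2(-0.013055, 0.442513) = -1.6899°.
λ₂ = λ₁ + Δλ = -69.9912°.

longitude -69.9912°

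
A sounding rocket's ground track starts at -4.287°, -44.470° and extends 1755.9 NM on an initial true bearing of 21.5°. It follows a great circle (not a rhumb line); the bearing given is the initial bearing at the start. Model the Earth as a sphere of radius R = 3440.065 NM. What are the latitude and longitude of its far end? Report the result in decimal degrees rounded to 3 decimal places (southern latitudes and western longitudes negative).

latitude 22.834°, longitude -33.267°

Angular distance δ = d/R = 1755.9 / 3440.065 = 0.510426 rad.
Start latitude φ₁ = -0.074822 rad; initial bearing θ = 0.375246 rad.
Destination latitude: φ₂ = arcsin( sin φ₁ cos δ + cos φ₁ sin δ cos θ ) = arcsin(0.388059) = 22.834°.
For the longitude increment, Δλ = atan2( sin θ sin δ cos φ₁, cos δ − sin φ₁ sin φ₂ ) = atan2(0.178553, 0.901545) = 11.203°.
Hence λ₂ = -44.470° + 11.203° = -33.267°.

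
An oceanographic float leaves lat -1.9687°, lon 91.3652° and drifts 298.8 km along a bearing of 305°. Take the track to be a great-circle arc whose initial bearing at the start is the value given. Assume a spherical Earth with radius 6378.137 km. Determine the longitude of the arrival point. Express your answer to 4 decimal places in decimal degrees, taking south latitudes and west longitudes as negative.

δ = 298.8/6378.137 = 0.046848 rad (2.6842°).
Start latitude φ₁ = -0.034360 rad; initial bearing θ = 5.323254 rad.
Applying the spherical law of cosines for sides, sin φ₂ = sin φ₁ cos δ + cos φ₁ sin δ cos θ = -0.007471, so φ₂ = -0.4281°.
Δλ = atan2( sin θ sin δ cos φ₁ , cos δ − sin φ₁ sin φ₂ ) = atan2(-0.038339, 0.998646) = -0.038372 rad = -2.1985°.
λ₂ = λ₁ + Δλ = 89.1667°.

longitude 89.1667°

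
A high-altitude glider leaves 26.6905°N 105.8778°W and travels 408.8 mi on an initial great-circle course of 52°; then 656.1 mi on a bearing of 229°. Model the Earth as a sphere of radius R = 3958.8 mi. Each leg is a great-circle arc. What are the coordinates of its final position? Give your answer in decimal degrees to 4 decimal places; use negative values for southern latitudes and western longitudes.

latitude 23.7700°, longitude -108.3025°

Apply the spherical direct solution leg by leg, carrying full precision between legs.
Leg 1: from (26.6905°, -105.8778°), δ = 408.8/3958.8 = 0.103264 rad, θ = 52° → φ = 30.2304°, λ = -100.4833°.
Leg 2: from (30.2304°, -100.4833°), δ = 656.1/3958.8 = 0.165732 rad, θ = 229° → φ = 23.7700°, λ = -108.3025°.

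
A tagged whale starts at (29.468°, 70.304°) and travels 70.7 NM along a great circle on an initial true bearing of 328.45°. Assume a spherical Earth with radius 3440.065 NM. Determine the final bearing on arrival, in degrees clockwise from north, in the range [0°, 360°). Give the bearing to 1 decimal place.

final bearing 328.1°

The arc subtends δ = 70.7/3440.065 = 0.020552 rad at the centre.
Converting: φ₁ = 0.514314 rad, θ = 5.732534 rad.
Destination latitude: φ₂ = arcsin( sin φ₁ cos δ + cos φ₁ sin δ cos θ ) = arcsin(0.507081) = 30.470°.
For the longitude increment, Δλ = atan2( sin θ sin δ cos φ₁, cos δ − sin φ₁ sin φ₂ ) = atan2(-0.009362, 0.750337) = -0.715°.
Hence λ₂ = 70.304° + -0.715° = 69.589°.
The forward bearing on arrival equals the back-azimuth from the destination plus 180°.
Back-azimuth from P₂ (30.5°, 69.6°) to P₁ (29.5°, 70.3°), with Δλ' = λ₁ − λ₂ = 0.7°: atan2( sin Δλ' cos φ₁ , cos φ₂ sin φ₁ − sin φ₂ cos φ₁ cos Δλ' ) = 148.1°.
Final bearing = (148.1° + 180°) mod 360° = 328.1°.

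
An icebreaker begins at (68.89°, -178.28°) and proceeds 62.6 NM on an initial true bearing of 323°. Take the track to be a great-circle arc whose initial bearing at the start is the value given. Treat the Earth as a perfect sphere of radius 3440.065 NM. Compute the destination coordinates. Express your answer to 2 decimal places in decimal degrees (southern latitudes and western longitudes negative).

Angular distance δ = d/R = 62.6 / 3440.065 = 0.018197 rad.
Start latitude φ₁ = 1.202357 rad; initial bearing θ = 5.637413 rad.
sin φ₂ = sin φ₁ cos δ + cos φ₁ sin δ cos θ = (0.932891)(0.999834) + (0.360160)(0.018196)(0.798636) = 0.937970
φ₂ = asin(0.937970) = 1.216729 rad = 69.71°.
Then Δλ = atan2(-0.003944, 0.124811) = -0.031590 rad, from sin θ sin δ cos φ₁ over cos δ − sin φ₁ sin φ₂.
λ₂ = -178.28° + -1.81° = -180.09°, normalized to (−180°, 180°] → 179.91°.

latitude 69.71°, longitude 179.91°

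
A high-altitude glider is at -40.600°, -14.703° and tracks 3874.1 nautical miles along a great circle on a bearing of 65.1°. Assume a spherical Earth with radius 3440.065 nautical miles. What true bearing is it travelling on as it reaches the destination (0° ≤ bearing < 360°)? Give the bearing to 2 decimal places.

The arc subtends δ = 3874.1/3440.065 = 1.126171 rad at the centre.
Converting: φ₁ = -0.708604 rad, θ = 1.136209 rad.
Destination latitude: φ₂ = arcsin( sin φ₁ cos δ + cos φ₁ sin δ cos θ ) = arcsin(0.008687) = 0.498°.
Then Δλ = atan2(0.621732, 0.435774) = 0.959465 rad, from sin θ sin δ cos φ₁ over cos δ − sin φ₁ sin φ₂.
λ₂ = λ₁ + Δλ = 40.270°.
The forward bearing on arrival equals the back-azimuth from the destination plus 180°.
Back-azimuth from P₂ (0.50°, 40.27°) to P₁ (-40.60°, -14.70°), with Δλ' = λ₁ − λ₂ = -54.97°: atan2( sin Δλ' cos φ₁ , cos φ₂ sin φ₁ − sin φ₂ cos φ₁ cos Δλ' ) = 223.53°.
Final bearing = (223.53° + 180°) mod 360° = 43.53°.

final bearing 43.53°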